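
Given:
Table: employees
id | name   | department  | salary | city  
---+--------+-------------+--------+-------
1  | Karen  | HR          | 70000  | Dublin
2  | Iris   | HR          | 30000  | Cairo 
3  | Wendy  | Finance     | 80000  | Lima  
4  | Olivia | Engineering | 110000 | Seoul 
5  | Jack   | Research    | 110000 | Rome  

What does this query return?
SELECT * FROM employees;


SELECT * returns all 5 rows with all columns

5 rows:
1, Karen, HR, 70000, Dublin
2, Iris, HR, 30000, Cairo
3, Wendy, Finance, 80000, Lima
4, Olivia, Engineering, 110000, Seoul
5, Jack, Research, 110000, Rome


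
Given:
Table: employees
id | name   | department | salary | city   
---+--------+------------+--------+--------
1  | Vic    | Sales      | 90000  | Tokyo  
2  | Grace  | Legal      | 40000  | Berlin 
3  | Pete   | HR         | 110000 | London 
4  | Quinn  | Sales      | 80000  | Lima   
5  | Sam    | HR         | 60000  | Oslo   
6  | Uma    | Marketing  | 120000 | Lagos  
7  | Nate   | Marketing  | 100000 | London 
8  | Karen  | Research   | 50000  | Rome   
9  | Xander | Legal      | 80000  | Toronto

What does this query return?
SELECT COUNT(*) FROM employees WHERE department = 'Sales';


Counting rows where department = 'Sales'
  Vic -> MATCH
  Quinn -> MATCH


2


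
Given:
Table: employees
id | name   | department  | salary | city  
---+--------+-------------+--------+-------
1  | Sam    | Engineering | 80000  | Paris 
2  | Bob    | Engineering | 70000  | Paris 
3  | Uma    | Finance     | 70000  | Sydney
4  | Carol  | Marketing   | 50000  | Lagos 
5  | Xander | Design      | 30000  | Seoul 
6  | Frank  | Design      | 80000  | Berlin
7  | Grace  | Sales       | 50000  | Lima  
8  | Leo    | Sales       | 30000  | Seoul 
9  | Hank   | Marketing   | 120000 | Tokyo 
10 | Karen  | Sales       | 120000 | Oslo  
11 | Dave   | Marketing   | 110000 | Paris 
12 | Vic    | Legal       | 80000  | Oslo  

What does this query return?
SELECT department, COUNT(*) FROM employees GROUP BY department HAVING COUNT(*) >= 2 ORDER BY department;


Groups with count >= 2:
  Design: 2 -> PASS
  Engineering: 2 -> PASS
  Marketing: 3 -> PASS
  Sales: 3 -> PASS
  Finance: 1 -> filtered out
  Legal: 1 -> filtered out


4 groups:
Design, 2
Engineering, 2
Marketing, 3
Sales, 3


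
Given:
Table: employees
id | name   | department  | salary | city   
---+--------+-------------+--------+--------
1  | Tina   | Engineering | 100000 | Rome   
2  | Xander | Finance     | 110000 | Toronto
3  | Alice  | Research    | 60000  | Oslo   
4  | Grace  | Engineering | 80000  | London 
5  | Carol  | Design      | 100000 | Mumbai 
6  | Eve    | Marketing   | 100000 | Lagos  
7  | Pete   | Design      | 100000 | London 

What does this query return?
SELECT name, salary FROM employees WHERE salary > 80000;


Filtering: salary > 80000
Matching: 5 rows

5 rows:
Tina, 100000
Xander, 110000
Carol, 100000
Eve, 100000
Pete, 100000


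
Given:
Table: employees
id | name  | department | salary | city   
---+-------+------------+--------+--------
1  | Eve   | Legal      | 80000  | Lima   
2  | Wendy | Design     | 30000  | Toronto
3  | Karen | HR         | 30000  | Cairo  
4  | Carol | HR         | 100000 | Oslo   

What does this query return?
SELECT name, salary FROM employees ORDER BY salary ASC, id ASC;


Sorting by salary ASC, then id ASC for ties

4 rows:
Wendy, 30000
Karen, 30000
Eve, 80000
Carol, 100000


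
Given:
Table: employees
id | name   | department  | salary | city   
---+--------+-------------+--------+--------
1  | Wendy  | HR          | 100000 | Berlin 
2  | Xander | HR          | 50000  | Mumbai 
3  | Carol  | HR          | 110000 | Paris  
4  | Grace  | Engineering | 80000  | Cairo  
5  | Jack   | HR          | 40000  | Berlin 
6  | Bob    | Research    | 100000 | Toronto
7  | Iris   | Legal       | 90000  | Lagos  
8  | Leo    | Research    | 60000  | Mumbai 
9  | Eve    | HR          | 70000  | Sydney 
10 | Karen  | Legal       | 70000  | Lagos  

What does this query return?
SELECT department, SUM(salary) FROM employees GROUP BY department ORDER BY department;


Summing salary within each department:
  Engineering: 80000 = 80000
  HR: 100000 + 50000 + 110000 + 40000 + 70000 = 370000
  Legal: 90000 + 70000 = 160000
  Research: 100000 + 60000 = 160000


4 groups:
Engineering, 80000
HR, 370000
Legal, 160000
Research, 160000


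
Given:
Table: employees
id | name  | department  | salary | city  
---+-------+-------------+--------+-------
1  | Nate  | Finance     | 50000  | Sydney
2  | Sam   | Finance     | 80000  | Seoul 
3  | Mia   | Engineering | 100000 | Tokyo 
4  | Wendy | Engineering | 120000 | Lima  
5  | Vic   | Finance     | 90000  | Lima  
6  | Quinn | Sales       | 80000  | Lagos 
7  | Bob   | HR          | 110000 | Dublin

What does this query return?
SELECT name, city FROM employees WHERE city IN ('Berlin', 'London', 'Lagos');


Filtering: city IN ('Berlin', 'London', 'Lagos')
Matching: 1 rows

1 rows:
Quinn, Lagos


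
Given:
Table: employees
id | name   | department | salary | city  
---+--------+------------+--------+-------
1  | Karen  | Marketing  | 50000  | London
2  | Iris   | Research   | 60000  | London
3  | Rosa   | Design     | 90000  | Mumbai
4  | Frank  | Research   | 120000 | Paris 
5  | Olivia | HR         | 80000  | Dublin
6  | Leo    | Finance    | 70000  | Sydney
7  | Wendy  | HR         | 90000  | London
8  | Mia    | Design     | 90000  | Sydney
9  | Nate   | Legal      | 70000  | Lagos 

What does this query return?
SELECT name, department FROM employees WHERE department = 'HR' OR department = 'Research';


Filtering: department = 'HR' OR 'Research'
Matching: 4 rows

4 rows:
Iris, Research
Frank, Research
Olivia, HR
Wendy, HR


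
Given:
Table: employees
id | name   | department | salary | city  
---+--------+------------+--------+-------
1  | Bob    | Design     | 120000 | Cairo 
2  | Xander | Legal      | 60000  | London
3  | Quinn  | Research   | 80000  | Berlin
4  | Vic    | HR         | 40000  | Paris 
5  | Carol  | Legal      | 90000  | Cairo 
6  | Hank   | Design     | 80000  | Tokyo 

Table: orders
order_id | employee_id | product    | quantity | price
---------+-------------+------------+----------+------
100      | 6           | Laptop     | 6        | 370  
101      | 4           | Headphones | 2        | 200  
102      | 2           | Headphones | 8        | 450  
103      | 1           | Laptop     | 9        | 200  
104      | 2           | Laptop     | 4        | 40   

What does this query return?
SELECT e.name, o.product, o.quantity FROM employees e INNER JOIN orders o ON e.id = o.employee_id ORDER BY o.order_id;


Joining employees.id = orders.employee_id:
  employee Hank (id=6) -> order Laptop
  employee Vic (id=4) -> order Headphones
  employee Xander (id=2) -> order Headphones
  employee Bob (id=1) -> order Laptop
  employee Xander (id=2) -> order Laptop


5 rows:
Hank, Laptop, 6
Vic, Headphones, 2
Xander, Headphones, 8
Bob, Laptop, 9
Xander, Laptop, 4


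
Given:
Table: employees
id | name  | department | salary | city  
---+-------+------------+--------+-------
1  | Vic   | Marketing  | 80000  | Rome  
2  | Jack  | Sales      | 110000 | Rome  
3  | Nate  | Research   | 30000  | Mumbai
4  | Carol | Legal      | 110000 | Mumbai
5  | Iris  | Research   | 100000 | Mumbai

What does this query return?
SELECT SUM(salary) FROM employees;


SUM(salary) = 80000 + 110000 + 30000 + 110000 + 100000 = 430000

430000


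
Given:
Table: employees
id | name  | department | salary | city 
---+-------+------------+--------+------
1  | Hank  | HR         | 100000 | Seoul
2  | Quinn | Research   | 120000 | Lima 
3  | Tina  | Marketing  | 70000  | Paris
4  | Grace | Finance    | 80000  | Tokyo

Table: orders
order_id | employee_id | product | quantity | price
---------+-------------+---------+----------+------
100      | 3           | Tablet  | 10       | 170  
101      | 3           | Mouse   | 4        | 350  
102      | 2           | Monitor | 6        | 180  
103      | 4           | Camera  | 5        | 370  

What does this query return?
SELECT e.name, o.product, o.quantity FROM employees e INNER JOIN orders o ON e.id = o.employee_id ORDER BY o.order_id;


Joining employees.id = orders.employee_id:
  employee Tina (id=3) -> order Tablet
  employee Tina (id=3) -> order Mouse
  employee Quinn (id=2) -> order Monitor
  employee Grace (id=4) -> order Camera


4 rows:
Tina, Tablet, 10
Tina, Mouse, 4
Quinn, Monitor, 6
Grace, Camera, 5


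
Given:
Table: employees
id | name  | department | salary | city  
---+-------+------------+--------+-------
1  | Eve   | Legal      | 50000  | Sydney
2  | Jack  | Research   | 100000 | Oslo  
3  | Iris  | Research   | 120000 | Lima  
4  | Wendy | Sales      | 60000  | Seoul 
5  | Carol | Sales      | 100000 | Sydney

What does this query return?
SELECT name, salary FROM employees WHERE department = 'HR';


Filtering: department = 'HR'
Matching rows: 0

Empty result set (0 rows)


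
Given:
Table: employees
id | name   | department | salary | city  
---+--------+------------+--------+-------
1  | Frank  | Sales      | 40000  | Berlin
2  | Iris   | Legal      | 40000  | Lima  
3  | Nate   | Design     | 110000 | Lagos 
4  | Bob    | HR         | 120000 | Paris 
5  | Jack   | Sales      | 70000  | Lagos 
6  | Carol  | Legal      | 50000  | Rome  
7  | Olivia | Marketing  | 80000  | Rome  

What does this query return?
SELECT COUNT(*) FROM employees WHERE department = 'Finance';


Counting rows where department = 'Finance'


0


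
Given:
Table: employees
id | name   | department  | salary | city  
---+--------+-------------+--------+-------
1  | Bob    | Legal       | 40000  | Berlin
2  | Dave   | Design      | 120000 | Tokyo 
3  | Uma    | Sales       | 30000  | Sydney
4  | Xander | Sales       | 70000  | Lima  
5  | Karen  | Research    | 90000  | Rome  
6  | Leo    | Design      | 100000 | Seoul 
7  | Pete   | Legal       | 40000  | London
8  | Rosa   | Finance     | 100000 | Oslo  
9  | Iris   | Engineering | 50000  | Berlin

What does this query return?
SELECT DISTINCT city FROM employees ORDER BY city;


All 'city' values (row order): Berlin, Tokyo, Sydney, Lima, Rome, Seoul, London, Oslo, Berlin
Removing duplicates leaves 8 unique value(s).

8 values:
Berlin
Lima
London
Oslo
Rome
Seoul
Sydney
Tokyo


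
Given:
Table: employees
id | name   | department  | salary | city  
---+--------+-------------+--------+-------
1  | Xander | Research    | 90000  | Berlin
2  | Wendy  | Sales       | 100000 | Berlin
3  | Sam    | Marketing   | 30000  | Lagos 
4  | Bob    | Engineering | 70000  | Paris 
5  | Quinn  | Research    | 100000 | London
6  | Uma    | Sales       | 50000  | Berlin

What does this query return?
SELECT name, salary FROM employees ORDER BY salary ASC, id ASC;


Sorting by salary ASC, then id ASC for ties

6 rows:
Sam, 30000
Uma, 50000
Bob, 70000
Xander, 90000
Wendy, 100000
Quinn, 100000


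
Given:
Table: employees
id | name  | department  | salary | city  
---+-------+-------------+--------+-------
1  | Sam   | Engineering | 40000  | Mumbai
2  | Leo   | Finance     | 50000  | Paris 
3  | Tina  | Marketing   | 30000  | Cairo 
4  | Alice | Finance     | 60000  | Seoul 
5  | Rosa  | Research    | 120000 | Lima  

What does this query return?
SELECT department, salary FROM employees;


Projecting columns: department, salary

5 rows:
Engineering, 40000
Finance, 50000
Marketing, 30000
Finance, 60000
Research, 120000


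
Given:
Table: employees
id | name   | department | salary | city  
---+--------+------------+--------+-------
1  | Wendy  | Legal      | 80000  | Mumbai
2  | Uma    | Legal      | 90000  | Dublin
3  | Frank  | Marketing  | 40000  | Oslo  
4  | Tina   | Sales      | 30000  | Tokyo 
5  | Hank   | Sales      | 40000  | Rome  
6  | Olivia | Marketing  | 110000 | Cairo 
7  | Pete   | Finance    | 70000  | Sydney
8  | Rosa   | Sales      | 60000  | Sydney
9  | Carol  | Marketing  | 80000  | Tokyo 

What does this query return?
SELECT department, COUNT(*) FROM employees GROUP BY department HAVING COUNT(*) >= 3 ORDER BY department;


Groups with count >= 3:
  Marketing: 3 -> PASS
  Sales: 3 -> PASS
  Finance: 1 -> filtered out
  Legal: 2 -> filtered out


2 groups:
Marketing, 3
Sales, 3


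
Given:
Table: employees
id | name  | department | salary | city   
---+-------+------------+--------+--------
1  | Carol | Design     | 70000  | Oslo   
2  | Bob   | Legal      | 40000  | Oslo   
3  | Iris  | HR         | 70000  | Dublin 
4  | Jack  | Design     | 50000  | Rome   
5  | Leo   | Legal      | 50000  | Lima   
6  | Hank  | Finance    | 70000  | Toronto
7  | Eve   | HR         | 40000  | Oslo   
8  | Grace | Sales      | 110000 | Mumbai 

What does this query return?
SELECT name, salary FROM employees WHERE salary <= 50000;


Filtering: salary <= 50000
Matching: 4 rows

4 rows:
Bob, 40000
Jack, 50000
Leo, 50000
Eve, 40000


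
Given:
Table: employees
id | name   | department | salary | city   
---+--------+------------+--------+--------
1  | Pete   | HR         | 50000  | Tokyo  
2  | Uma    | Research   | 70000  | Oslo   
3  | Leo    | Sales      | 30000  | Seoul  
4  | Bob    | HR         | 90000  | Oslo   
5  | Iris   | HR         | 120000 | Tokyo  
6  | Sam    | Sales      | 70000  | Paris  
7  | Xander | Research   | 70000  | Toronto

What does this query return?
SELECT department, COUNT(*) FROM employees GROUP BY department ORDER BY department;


Assigning each row to its department group:
  Pete -> HR
  Uma -> Research
  Leo -> Sales
  Bob -> HR
  Iris -> HR
  Sam -> Sales
  Xander -> Research


3 groups:
HR, 3
Research, 2
Sales, 2


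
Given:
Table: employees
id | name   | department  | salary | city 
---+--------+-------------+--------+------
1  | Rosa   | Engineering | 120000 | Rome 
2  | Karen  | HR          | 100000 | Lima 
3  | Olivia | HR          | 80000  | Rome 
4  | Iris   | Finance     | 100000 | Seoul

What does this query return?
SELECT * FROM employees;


SELECT * returns all 4 rows with all columns

4 rows:
1, Rosa, Engineering, 120000, Rome
2, Karen, HR, 100000, Lima
3, Olivia, HR, 80000, Rome
4, Iris, Finance, 100000, Seoul


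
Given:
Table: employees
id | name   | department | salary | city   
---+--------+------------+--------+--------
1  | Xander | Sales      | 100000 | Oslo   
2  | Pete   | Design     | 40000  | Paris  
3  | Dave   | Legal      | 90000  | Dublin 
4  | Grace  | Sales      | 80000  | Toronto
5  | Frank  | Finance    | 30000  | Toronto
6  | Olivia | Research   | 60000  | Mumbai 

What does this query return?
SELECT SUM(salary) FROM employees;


SUM(salary) = 100000 + 40000 + 90000 + 80000 + 30000 + 60000 = 400000

400000


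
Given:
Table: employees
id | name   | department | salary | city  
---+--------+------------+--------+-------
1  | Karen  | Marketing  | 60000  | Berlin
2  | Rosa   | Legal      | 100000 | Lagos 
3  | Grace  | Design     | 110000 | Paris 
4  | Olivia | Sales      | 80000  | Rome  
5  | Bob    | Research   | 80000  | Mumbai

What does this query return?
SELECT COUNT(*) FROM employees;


COUNT(*) counts all rows

5


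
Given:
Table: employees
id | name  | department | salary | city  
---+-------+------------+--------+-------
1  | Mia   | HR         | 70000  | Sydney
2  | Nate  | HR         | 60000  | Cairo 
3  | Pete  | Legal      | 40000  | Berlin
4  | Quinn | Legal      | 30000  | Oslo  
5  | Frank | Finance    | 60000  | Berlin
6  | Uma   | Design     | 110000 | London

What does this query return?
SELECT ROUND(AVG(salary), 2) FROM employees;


SUM(salary) = 370000
COUNT = 6
ROUND(AVG, 2) = ROUND(370000 / 6, 2) = 61666.67

61666.67


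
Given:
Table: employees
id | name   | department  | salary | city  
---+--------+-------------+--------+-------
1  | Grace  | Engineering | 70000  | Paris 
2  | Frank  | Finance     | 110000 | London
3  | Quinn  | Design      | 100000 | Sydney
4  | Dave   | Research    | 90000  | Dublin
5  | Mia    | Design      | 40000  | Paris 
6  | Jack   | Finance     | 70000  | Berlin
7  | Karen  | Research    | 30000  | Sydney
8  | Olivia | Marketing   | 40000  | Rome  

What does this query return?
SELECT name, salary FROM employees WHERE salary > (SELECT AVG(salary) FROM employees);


Subquery: AVG(salary) = 68750.0
Filtering: salary > 68750.0
  Grace (70000) -> MATCH
  Frank (110000) -> MATCH
  Quinn (100000) -> MATCH
  Dave (90000) -> MATCH
  Jack (70000) -> MATCH


5 rows:
Grace, 70000
Frank, 110000
Quinn, 100000
Dave, 90000
Jack, 70000


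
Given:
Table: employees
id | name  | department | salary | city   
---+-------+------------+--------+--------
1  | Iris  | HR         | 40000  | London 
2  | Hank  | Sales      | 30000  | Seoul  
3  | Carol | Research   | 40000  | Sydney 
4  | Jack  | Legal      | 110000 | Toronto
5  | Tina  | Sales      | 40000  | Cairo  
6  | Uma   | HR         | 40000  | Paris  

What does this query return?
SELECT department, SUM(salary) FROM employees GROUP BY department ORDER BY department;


Summing salary within each department:
  HR: 40000 + 40000 = 80000
  Legal: 110000 = 110000
  Research: 40000 = 40000
  Sales: 30000 + 40000 = 70000


4 groups:
HR, 80000
Legal, 110000
Research, 40000
Sales, 70000


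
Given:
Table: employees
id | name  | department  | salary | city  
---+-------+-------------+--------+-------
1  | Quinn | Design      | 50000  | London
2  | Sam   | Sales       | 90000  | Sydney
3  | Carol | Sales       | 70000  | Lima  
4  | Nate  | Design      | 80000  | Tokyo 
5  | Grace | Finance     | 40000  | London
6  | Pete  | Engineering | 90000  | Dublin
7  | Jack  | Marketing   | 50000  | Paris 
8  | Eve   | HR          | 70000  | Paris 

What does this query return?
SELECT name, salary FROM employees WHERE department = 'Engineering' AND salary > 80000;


Filtering: department = 'Engineering' AND salary > 80000
Matching: 1 rows

1 rows:
Pete, 90000


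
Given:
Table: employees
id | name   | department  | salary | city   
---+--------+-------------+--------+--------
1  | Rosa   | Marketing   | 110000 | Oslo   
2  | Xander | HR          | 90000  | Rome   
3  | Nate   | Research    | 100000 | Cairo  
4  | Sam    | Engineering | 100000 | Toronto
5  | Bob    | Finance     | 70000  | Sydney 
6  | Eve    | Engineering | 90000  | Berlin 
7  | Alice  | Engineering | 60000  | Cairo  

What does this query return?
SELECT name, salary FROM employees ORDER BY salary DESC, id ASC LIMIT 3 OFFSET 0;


Sort by salary DESC (id ASC tiebreak), then skip 0 and take 3
Rows 1 through 3

3 rows:
Rosa, 110000
Nate, 100000
Sam, 100000


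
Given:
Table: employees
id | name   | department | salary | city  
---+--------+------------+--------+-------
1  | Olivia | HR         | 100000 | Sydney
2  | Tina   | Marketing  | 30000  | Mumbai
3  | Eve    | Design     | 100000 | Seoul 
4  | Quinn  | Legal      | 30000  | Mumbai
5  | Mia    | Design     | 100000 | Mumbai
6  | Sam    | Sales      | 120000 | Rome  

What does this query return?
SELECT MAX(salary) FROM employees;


Salaries: 100000, 30000, 100000, 30000, 100000, 120000
MAX = 120000

120000


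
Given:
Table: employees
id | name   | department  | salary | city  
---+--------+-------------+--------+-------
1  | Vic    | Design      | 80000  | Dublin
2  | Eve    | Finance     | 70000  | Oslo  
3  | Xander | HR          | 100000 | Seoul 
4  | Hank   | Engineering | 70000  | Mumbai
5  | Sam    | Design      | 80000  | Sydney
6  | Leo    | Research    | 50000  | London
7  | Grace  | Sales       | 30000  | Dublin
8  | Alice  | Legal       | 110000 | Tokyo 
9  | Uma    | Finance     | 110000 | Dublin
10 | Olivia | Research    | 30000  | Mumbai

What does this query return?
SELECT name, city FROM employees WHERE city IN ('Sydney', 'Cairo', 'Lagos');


Filtering: city IN ('Sydney', 'Cairo', 'Lagos')
Matching: 1 rows

1 rows:
Sam, Sydney


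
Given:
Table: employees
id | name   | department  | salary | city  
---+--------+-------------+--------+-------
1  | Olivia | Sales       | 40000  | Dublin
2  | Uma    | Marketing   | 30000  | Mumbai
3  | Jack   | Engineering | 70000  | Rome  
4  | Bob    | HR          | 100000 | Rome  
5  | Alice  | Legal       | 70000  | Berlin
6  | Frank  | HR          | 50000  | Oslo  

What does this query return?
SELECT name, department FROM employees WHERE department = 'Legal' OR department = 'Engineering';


Filtering: department = 'Legal' OR 'Engineering'
Matching: 2 rows

2 rows:
Jack, Engineering
Alice, Legal


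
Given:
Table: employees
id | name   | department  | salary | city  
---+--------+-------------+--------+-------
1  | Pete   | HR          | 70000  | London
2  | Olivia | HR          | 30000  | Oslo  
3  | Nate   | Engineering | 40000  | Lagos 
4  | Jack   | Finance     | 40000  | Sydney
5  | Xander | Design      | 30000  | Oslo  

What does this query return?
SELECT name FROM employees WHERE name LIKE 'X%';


LIKE 'X%' matches names starting with 'X'
Matching: 1

1 rows:
Xander


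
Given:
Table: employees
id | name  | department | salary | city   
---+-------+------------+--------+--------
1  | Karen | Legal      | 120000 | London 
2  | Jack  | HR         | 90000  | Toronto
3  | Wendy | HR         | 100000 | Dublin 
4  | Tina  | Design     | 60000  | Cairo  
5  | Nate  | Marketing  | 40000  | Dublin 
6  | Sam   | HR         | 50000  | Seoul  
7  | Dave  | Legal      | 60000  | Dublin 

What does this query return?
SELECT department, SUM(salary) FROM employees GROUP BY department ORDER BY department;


Summing salary within each department:
  Design: 60000 = 60000
  HR: 90000 + 100000 + 50000 = 240000
  Legal: 120000 + 60000 = 180000
  Marketing: 40000 = 40000


4 groups:
Design, 60000
HR, 240000
Legal, 180000
Marketing, 40000


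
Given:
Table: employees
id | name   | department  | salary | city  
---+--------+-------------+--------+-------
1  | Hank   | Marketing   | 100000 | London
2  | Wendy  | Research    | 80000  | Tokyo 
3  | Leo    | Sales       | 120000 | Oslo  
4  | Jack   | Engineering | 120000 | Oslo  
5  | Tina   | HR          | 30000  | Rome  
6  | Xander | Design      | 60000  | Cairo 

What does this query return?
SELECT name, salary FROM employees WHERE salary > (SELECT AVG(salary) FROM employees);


Subquery: AVG(salary) = 85000.0
Filtering: salary > 85000.0
  Hank (100000) -> MATCH
  Leo (120000) -> MATCH
  Jack (120000) -> MATCH


3 rows:
Hank, 100000
Leo, 120000
Jack, 120000


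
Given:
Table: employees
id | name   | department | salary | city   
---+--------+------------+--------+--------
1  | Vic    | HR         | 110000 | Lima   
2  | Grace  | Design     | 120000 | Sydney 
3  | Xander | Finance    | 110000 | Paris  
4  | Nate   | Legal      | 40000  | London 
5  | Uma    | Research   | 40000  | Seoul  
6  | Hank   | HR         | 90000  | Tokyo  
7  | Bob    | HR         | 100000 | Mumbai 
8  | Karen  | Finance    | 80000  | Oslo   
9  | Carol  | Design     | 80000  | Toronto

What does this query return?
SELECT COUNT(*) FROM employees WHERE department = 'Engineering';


Counting rows where department = 'Engineering'


0


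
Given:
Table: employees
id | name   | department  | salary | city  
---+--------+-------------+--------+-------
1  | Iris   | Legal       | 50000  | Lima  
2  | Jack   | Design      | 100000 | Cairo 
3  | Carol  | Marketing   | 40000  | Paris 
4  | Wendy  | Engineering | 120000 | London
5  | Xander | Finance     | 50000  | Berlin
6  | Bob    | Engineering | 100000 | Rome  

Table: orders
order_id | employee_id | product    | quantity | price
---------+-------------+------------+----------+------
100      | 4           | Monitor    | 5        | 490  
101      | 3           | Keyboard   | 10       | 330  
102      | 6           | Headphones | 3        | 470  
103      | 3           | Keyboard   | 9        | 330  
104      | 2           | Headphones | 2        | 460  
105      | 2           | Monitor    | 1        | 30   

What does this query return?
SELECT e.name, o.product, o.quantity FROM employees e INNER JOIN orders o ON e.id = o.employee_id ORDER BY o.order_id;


Joining employees.id = orders.employee_id:
  employee Wendy (id=4) -> order Monitor
  employee Carol (id=3) -> order Keyboard
  employee Bob (id=6) -> order Headphones
  employee Carol (id=3) -> order Keyboard
  employee Jack (id=2) -> order Headphones
  employee Jack (id=2) -> order Monitor


6 rows:
Wendy, Monitor, 5
Carol, Keyboard, 10
Bob, Headphones, 3
Carol, Keyboard, 9
Jack, Headphones, 2
Jack, Monitor, 1


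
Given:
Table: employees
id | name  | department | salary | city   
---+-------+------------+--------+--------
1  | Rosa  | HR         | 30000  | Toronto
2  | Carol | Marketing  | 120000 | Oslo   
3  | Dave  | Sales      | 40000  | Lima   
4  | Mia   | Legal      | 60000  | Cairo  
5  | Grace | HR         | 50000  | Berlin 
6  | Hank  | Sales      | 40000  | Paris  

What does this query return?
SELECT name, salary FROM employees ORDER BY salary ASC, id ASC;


Sorting by salary ASC, then id ASC for ties

6 rows:
Rosa, 30000
Dave, 40000
Hank, 40000
Grace, 50000
Mia, 60000
Carol, 120000


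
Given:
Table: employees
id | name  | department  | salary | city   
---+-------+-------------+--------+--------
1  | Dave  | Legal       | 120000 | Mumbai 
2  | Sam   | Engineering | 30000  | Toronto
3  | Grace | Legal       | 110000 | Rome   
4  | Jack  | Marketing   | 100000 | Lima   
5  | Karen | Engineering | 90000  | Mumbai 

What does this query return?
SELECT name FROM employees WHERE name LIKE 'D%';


LIKE 'D%' matches names starting with 'D'
Matching: 1

1 rows:
Dave


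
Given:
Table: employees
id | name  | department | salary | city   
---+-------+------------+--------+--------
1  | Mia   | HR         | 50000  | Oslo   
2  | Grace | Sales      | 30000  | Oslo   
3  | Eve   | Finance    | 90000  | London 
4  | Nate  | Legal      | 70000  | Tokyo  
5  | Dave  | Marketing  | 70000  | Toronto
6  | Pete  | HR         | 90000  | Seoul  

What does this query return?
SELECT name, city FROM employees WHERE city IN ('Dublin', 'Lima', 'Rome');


Filtering: city IN ('Dublin', 'Lima', 'Rome')
Matching: 0 rows

Empty result set (0 rows)


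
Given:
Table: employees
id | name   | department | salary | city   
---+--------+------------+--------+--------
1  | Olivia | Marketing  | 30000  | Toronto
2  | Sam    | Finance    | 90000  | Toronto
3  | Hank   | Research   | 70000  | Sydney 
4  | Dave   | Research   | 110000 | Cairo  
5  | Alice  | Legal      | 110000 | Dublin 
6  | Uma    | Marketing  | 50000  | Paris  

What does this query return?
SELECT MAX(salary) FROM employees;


Salaries: 30000, 90000, 70000, 110000, 110000, 50000
MAX = 110000

110000


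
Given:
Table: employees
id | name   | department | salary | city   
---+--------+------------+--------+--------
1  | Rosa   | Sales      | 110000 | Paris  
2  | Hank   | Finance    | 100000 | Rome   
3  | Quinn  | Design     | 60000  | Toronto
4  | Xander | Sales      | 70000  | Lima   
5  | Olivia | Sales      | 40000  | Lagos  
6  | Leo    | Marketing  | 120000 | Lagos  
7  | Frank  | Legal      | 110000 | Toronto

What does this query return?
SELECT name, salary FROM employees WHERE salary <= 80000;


Filtering: salary <= 80000
Matching: 3 rows

3 rows:
Quinn, 60000
Xander, 70000
Olivia, 40000


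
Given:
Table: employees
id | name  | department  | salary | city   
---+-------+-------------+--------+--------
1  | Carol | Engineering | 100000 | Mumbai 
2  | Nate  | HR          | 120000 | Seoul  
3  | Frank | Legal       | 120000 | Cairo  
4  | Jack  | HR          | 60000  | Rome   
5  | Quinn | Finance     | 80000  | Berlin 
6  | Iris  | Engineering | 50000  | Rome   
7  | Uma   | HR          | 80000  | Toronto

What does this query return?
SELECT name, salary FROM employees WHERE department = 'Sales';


Filtering: department = 'Sales'
Matching rows: 0

Empty result set (0 rows)


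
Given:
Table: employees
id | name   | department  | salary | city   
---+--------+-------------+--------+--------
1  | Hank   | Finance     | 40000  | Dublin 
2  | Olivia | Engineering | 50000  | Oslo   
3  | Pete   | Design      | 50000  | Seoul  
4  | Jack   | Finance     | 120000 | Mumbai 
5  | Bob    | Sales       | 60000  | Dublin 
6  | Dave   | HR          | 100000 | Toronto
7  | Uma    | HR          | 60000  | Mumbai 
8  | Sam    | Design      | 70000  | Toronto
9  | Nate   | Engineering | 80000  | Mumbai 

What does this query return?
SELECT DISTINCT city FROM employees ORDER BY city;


All 'city' values (row order): Dublin, Oslo, Seoul, Mumbai, Dublin, Toronto, Mumbai, Toronto, Mumbai
Removing duplicates leaves 5 unique value(s).

5 values:
Dublin
Mumbai
Oslo
Seoul
Toronto


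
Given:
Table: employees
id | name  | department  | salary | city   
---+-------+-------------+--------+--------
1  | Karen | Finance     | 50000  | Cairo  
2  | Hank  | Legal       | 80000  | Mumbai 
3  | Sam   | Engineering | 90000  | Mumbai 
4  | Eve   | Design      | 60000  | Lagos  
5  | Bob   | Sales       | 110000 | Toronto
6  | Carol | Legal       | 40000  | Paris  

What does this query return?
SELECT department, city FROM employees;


Projecting columns: department, city

6 rows:
Finance, Cairo
Legal, Mumbai
Engineering, Mumbai
Design, Lagos
Sales, Toronto
Legal, Paris


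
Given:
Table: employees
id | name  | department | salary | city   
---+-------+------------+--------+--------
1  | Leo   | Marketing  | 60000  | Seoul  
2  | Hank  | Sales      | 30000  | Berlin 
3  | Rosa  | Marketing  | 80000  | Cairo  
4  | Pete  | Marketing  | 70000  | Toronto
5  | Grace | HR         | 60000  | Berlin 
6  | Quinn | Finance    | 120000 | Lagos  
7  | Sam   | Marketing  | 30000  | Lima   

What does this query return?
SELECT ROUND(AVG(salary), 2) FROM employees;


SUM(salary) = 450000
COUNT = 7
ROUND(AVG, 2) = ROUND(450000 / 7, 2) = 64285.71

64285.71


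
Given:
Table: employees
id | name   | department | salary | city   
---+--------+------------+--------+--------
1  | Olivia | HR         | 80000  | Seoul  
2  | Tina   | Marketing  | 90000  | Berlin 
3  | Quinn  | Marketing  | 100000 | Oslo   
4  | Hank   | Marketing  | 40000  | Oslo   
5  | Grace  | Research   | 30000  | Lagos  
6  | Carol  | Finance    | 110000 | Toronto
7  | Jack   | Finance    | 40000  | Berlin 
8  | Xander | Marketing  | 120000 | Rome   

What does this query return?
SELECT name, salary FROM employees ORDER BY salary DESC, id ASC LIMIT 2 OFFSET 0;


Sort by salary DESC (id ASC tiebreak), then skip 0 and take 2
Rows 1 through 2

2 rows:
Xander, 120000
Carol, 110000


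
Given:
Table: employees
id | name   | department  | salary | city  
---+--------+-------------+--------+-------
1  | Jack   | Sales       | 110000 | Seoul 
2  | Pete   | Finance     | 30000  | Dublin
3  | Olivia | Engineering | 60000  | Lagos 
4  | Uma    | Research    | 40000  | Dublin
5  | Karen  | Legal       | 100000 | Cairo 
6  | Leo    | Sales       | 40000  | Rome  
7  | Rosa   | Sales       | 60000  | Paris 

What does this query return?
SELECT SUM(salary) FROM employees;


SUM(salary) = 110000 + 30000 + 60000 + 40000 + 100000 + 40000 + 60000 = 440000

440000


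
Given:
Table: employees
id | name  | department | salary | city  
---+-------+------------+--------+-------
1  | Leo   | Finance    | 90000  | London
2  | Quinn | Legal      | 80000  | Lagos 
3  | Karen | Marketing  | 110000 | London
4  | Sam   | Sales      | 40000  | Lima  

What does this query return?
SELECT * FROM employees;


SELECT * returns all 4 rows with all columns

4 rows:
1, Leo, Finance, 90000, London
2, Quinn, Legal, 80000, Lagos
3, Karen, Marketing, 110000, London
4, Sam, Sales, 40000, Lima


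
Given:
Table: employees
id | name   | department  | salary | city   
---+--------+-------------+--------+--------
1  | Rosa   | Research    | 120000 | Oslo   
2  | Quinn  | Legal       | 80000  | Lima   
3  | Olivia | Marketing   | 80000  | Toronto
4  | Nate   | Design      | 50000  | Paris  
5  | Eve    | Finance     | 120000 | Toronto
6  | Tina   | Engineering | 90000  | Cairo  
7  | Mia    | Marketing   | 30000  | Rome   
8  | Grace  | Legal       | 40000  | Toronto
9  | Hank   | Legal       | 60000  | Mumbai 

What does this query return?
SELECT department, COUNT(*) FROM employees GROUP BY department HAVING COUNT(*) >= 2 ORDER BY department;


Groups with count >= 2:
  Legal: 3 -> PASS
  Marketing: 2 -> PASS
  Design: 1 -> filtered out
  Engineering: 1 -> filtered out
  Finance: 1 -> filtered out
  Research: 1 -> filtered out


2 groups:
Legal, 3
Marketing, 2


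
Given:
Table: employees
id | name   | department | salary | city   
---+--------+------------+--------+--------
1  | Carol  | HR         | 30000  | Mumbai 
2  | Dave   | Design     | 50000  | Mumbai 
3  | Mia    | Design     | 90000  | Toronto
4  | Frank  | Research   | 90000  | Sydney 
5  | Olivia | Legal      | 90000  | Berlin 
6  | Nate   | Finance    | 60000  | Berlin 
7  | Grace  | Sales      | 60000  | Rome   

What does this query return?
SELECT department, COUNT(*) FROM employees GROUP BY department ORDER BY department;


Assigning each row to its department group:
  Carol -> HR
  Dave -> Design
  Mia -> Design
  Frank -> Research
  Olivia -> Legal
  Nate -> Finance
  Grace -> Sales


6 groups:
Design, 2
Finance, 1
HR, 1
Legal, 1
Research, 1
Sales, 1


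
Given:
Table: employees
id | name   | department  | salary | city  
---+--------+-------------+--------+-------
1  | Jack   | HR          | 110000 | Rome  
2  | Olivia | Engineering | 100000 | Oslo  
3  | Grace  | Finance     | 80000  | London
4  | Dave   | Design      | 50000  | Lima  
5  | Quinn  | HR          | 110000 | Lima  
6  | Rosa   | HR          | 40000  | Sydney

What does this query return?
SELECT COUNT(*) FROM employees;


COUNT(*) counts all rows

6


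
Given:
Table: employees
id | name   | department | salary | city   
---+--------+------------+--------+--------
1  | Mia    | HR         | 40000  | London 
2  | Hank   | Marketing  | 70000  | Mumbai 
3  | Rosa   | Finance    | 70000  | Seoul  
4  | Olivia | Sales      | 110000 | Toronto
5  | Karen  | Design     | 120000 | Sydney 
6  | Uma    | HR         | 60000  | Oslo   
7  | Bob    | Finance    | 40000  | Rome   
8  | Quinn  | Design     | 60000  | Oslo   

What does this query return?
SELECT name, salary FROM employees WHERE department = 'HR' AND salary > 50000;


Filtering: department = 'HR' AND salary > 50000
Matching: 1 rows

1 rows:
Uma, 60000


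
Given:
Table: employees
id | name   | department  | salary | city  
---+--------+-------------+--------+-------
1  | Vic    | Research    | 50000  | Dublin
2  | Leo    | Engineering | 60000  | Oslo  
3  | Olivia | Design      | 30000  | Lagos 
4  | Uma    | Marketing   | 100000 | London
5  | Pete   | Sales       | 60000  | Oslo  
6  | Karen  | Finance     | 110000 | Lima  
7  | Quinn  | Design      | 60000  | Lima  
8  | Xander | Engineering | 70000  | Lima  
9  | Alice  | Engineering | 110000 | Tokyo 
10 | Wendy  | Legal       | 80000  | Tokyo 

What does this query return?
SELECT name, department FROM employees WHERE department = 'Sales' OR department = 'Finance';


Filtering: department = 'Sales' OR 'Finance'
Matching: 2 rows

2 rows:
Pete, Sales
Karen, Finance


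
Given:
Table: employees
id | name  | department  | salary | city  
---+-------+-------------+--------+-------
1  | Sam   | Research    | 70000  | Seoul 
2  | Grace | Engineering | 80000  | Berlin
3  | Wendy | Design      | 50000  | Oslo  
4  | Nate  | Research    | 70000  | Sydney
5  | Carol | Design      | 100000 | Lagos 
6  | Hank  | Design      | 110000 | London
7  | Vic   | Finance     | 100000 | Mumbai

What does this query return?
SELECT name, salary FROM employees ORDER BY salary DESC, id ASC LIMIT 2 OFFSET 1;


Sort by salary DESC (id ASC tiebreak), then skip 1 and take 2
Rows 2 through 3

2 rows:
Carol, 100000
Vic, 100000


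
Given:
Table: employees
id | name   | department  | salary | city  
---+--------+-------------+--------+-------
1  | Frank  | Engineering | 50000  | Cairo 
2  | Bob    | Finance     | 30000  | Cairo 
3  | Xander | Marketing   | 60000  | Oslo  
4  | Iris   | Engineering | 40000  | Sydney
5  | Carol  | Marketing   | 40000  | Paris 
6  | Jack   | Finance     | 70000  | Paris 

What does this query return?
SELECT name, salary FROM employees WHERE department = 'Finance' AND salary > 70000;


Filtering: department = 'Finance' AND salary > 70000
Matching: 0 rows

Empty result set (0 rows)


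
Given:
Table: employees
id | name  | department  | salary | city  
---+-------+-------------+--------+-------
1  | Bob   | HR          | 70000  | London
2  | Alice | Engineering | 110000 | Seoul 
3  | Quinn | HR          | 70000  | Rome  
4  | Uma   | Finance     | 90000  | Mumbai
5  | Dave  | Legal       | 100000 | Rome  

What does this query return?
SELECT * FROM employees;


SELECT * returns all 5 rows with all columns

5 rows:
1, Bob, HR, 70000, London
2, Alice, Engineering, 110000, Seoul
3, Quinn, HR, 70000, Rome
4, Uma, Finance, 90000, Mumbai
5, Dave, Legal, 100000, Rome


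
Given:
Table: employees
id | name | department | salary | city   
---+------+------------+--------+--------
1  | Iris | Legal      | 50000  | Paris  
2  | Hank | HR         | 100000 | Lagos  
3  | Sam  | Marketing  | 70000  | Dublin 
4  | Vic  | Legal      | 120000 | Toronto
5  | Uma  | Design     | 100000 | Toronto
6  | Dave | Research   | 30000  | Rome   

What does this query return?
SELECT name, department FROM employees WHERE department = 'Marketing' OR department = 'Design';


Filtering: department = 'Marketing' OR 'Design'
Matching: 2 rows

2 rows:
Sam, Marketing
Uma, Design


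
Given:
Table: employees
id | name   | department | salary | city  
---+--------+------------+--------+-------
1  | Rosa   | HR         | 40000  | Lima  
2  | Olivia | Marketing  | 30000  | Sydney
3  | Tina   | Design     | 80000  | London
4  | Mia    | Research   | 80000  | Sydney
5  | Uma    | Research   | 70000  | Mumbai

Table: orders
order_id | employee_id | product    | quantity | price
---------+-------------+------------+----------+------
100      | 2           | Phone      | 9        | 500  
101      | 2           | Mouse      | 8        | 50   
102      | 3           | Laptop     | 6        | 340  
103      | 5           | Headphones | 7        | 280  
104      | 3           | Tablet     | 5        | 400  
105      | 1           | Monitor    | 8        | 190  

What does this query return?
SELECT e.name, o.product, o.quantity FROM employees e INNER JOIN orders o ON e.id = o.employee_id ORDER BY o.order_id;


Joining employees.id = orders.employee_id:
  employee Olivia (id=2) -> order Phone
  employee Olivia (id=2) -> order Mouse
  employee Tina (id=3) -> order Laptop
  employee Uma (id=5) -> order Headphones
  employee Tina (id=3) -> order Tablet
  employee Rosa (id=1) -> order Monitor


6 rows:
Olivia, Phone, 9
Olivia, Mouse, 8
Tina, Laptop, 6
Uma, Headphones, 7
Tina, Tablet, 5
Rosa, Monitor, 8


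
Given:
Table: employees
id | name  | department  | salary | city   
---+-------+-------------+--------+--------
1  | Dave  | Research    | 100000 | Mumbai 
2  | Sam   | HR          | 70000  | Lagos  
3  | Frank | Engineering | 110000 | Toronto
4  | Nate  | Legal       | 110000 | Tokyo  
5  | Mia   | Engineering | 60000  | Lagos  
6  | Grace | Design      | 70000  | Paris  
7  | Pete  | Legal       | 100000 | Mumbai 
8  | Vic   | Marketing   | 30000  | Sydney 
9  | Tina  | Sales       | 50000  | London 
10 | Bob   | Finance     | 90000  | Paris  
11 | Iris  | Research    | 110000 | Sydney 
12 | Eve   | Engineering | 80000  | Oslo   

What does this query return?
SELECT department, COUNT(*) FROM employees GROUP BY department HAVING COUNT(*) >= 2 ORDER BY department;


Groups with count >= 2:
  Engineering: 3 -> PASS
  Legal: 2 -> PASS
  Research: 2 -> PASS
  Design: 1 -> filtered out
  Finance: 1 -> filtered out
  HR: 1 -> filtered out
  Marketing: 1 -> filtered out
  Sales: 1 -> filtered out


3 groups:
Engineering, 3
Legal, 2
Research, 2


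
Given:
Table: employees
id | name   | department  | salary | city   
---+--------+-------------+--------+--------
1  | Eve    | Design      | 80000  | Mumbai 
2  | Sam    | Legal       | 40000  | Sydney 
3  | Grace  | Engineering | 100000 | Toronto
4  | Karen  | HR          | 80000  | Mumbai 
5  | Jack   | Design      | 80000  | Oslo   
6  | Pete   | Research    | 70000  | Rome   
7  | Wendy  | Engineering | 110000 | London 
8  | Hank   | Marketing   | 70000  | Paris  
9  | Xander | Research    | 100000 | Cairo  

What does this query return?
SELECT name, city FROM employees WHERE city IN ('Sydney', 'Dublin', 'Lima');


Filtering: city IN ('Sydney', 'Dublin', 'Lima')
Matching: 1 rows

1 rows:
Sam, Sydney
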